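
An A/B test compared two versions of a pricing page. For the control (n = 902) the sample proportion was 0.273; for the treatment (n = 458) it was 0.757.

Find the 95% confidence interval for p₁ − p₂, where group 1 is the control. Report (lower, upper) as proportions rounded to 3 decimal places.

(-0.533, -0.435)

Each SE is √(p̂(1−p̂)/n): √(0.2730·0.7270/902) = 0.01483 and √(0.7570·0.2430/458) = 0.02004.
SE(p̂₁ − p̂₂) = √(SE₁² + SE₂²) = √(0.0002199289 + 0.0004016016) = 0.02493, since the two samples are independent.
At 95% confidence z* = 1.960; margin = 1.960 × 0.02493 = 0.04886.
The difference is 0.2730 − 0.7570 = -0.4840, so the interval is -0.4840 ± 0.04886 = (-0.533, -0.435).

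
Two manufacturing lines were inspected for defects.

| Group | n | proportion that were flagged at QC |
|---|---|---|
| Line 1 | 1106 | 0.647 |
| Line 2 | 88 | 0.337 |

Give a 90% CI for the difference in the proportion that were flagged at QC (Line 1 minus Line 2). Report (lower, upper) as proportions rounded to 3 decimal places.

The two standard errors are √(0.6470×0.3530/1106) = 0.01437 and √(0.3370×0.6630/88) = 0.05039.
Because the samples are independent, SE_diff = √(0.01437² + 0.05039²) = 0.05240.
Using z* = 1.645 for 90%, ME = 1.645 × 0.05240 = 0.08620.
p̂₁ − p̂₂ = 0.3100; interval 0.3100 ± 0.08620 gives (0.224, 0.396).

(0.224, 0.396)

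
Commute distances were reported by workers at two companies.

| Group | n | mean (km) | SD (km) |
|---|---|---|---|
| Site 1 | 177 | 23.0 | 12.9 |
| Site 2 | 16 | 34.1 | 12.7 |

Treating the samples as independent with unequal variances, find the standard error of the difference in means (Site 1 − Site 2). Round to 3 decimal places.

SE₁ = s₁/√n₁ = 12.9/√177 = 0.9696; SE₂ = 12.7/√16 = 3.1750.
Independent samples, unequal variances: SE_diff = √(SE₁² + SE₂²) = √(0.94012416 + 10.080625) = 3.3198.

3.320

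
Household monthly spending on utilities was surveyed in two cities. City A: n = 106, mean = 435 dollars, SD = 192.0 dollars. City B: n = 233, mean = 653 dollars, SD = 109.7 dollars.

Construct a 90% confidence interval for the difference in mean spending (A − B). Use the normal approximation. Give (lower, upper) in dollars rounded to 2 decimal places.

SE₁ = s₁/√n₁ = 192.0/√106 = 18.6487; SE₂ = 109.7/√233 = 7.1867.
Independent samples, unequal variances: SE_diff = √(SE₁² + SE₂²) = √(347.77401169 + 51.64865689) = 19.9856.
z* = 1.645, so margin of error = 1.645 × 19.9856 = 32.8763.
Difference in means = 435 − 653 = -218.0000.
-218.0000 ± 32.8763 → (-250.88, -185.12).

(-250.88, -185.12)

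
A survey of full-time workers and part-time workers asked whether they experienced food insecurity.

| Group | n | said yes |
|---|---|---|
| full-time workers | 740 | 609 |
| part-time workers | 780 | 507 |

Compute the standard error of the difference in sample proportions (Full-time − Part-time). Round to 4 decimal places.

0.0221

Sample proportions: 609/740 = 0.8230, 507/780 = 0.6500.
Each SE is √(p̂(1−p̂)/n): √(0.8230·0.1770/740) = 0.01403 and √(0.6500·0.3500/780) = 0.01708.
SE(p̂₁ − p̂₂) = √(SE₁² + SE₂²) = √(0.0001968409 + 0.0002917264) = 0.02210, since the two samples are independent.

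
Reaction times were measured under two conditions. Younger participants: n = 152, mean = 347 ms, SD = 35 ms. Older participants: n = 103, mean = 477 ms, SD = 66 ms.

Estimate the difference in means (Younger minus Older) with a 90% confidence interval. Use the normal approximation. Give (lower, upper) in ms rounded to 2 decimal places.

Per-group SEs: s₁/√n₁ = 35/√152 = 2.8389, s₂/√n₂ = 66/√103 = 6.5032.
Unpooled SE of the difference: √(8.05935321 + 42.29161024) = 7.0958.
Margin of error = z* · SE = 1.645 × 7.0958 = 11.6726.
x̄₁ − x̄₂ = 347 − 477 = -130.0000.
CI: -130.0000 ± 11.6726 = (-141.67, -118.33).

(-141.67, -118.33)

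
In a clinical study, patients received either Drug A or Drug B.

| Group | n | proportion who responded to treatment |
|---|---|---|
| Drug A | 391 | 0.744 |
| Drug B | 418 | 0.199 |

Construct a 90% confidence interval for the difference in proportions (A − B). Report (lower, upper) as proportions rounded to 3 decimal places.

Each SE is √(p̂(1−p̂)/n): √(0.7440·0.2560/391) = 0.02207 and √(0.1990·0.8010/418) = 0.01953.
SE(p̂₁ − p̂₂) = √(SE₁² + SE₂²) = √(0.0004870849 + 0.0003814209) = 0.02947, since the two samples are independent.
At 90% confidence z* = 1.645; margin = 1.645 × 0.02947 = 0.04848.
The difference is 0.7440 − 0.1990 = 0.5450, so the interval is 0.5450 ± 0.04848 = (0.497, 0.593).

(0.497, 0.593)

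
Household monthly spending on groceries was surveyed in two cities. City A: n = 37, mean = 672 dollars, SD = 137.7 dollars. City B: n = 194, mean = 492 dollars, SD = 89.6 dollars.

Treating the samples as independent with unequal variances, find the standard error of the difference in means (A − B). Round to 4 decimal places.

23.5340

SE₁ = s₁/√n₁ = 137.7/√37 = 22.6377; SE₂ = 89.6/√194 = 6.4329.
Independent samples, unequal variances: SE_diff = √(SE₁² + SE₂²) = √(512.46546129 + 41.38220241) = 23.5340.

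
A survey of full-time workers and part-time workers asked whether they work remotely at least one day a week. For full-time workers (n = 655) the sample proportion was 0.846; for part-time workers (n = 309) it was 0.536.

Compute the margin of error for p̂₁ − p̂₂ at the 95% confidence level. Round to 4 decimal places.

0.0621

SE₁ = √(p̂₁(1−p̂₁)/n₁) = √(0.8460·0.1540/655) = 0.01410; SE₂ = √(0.5360·0.4640/309) = 0.02837.
Independent samples: SE of the difference = √(SE₁² + SE₂²) = √(0.00019881 + 0.0008048569) = 0.03168.
z* for 95% confidence is 1.960, so the margin of error is 1.960 × 0.03168 = 0.06209.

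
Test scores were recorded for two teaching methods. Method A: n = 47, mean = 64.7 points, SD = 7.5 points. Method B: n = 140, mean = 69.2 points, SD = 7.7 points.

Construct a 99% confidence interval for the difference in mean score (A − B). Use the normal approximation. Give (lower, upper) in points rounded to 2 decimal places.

(-7.78, -1.22)

SE₁ = s₁/√n₁ = 7.5/√47 = 1.0940; SE₂ = 7.7/√140 = 0.6508.
Independent samples, unequal variances: SE_diff = √(SE₁² + SE₂²) = √(1.196836 + 0.42354064) = 1.2729.
z* = 2.576, so margin of error = 2.576 × 1.2729 = 3.2790.
Difference in means = 64.7 − 69.2 = -4.5000.
-4.5000 ± 3.2790 → (-7.78, -1.22).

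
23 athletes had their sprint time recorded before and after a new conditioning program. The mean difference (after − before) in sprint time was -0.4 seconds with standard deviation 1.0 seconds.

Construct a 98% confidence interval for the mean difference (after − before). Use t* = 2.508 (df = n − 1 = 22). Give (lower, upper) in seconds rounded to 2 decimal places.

(-0.92, 0.12)

Paired design: SE = s_d/√n = 1.0/√23 = 0.2085.
t* = 2.508; margin of error = 2.508 × 0.2085 = 0.5229.
-0.4 ± 0.5229 → (-0.92, 0.12).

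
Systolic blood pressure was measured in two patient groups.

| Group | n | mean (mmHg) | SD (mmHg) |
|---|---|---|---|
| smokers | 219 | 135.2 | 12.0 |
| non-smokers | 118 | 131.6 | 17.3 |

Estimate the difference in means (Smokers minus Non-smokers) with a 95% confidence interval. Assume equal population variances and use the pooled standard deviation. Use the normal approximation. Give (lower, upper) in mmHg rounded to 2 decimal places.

(0.45, 6.75)

Pooled variance s_p² = [218·12.0² + 117·17.3²] / (219+118−2) = 198.2356, so s_p = 14.0796.
SE_diff = s_p·√(1/n₁ + 1/n₂) = 14.0796·√(1/219 + 1/118) = 1.6078.
z* = 1.960; margin = 1.960 × 1.6078 = 3.1513.
Difference = 135.2 − 131.6 = 3.6000.
3.6000 ± 3.1513 → (0.45, 6.75).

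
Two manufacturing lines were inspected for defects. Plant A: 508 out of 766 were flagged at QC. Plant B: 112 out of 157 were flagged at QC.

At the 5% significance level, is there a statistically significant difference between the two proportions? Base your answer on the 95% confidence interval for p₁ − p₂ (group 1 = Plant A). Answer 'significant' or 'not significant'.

Sample proportions: 508/766 = 0.6632, 112/157 = 0.7134.
Each SE is √(p̂(1−p̂)/n): √(0.6632·0.3368/766) = 0.01708 and √(0.7134·0.2866/157) = 0.03609.
SE(p̂₁ − p̂₂) = √(SE₁² + SE₂²) = √(0.0002917264 + 0.0013024881) = 0.03993, since the two samples are independent.
At 95% confidence z* = 1.960; margin = 1.960 × 0.03993 = 0.07826.
The difference is 0.6632 − 0.7134 = -0.0502, so the interval is -0.0502 ± 0.07826 = (-0.12846, 0.02806).
The interval (-0.12846, 0.02806) contains 0, so the difference is not significant.

not significant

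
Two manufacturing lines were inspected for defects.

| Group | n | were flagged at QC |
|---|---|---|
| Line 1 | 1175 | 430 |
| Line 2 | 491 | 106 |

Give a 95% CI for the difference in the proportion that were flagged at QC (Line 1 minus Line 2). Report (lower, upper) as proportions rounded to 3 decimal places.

(0.104, 0.196)

Sample proportions: 430/1175 = 0.3660, 106/491 = 0.2159.
Each SE is √(p̂(1−p̂)/n): √(0.3660·0.6340/1175) = 0.01405 and √(0.2159·0.7841/491) = 0.01857.
SE(p̂₁ − p̂₂) = √(SE₁² + SE₂²) = √(0.0001974025 + 0.0003448449) = 0.02329, since the two samples are independent.
At 95% confidence z* = 1.960; margin = 1.960 × 0.02329 = 0.04565.
The difference is 0.3660 − 0.2159 = 0.1501, so the interval is 0.1501 ± 0.04565 = (0.104, 0.196).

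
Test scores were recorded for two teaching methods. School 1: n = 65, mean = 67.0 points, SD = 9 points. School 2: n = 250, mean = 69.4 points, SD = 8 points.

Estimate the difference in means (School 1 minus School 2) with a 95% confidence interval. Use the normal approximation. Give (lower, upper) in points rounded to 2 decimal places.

Per-group SEs: s₁/√n₁ = 9/√65 = 1.1163, s₂/√n₂ = 8/√250 = 0.5060.
Unpooled SE of the difference: √(1.24612569 + 0.256036) = 1.2256.
Margin of error = z* · SE = 1.960 × 1.2256 = 2.4022.
x̄₁ − x̄₂ = 67.0 − 69.4 = -2.4000.
CI: -2.4000 ± 2.4022 = (-4.80, 0.00).

(-4.80, 0.00)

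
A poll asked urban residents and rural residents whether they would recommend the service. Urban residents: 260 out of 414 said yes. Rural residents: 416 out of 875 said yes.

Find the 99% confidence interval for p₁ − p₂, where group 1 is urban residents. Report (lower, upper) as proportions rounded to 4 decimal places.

Sample proportions: 260/414 = 0.6280, 416/875 = 0.4754.
Each SE is √(p̂(1−p̂)/n): √(0.6280·0.3720/414) = 0.02375 and √(0.4754·0.5246/875) = 0.01688.
SE(p̂₁ − p̂₂) = √(SE₁² + SE₂²) = √(0.0005640625 + 0.0002849344) = 0.02914, since the two samples are independent.
At 99% confidence z* = 2.576; margin = 2.576 × 0.02914 = 0.07506.
The difference is 0.6280 − 0.4754 = 0.1526, so the interval is 0.1526 ± 0.07506 = (0.0775, 0.2277).

(0.0775, 0.2277)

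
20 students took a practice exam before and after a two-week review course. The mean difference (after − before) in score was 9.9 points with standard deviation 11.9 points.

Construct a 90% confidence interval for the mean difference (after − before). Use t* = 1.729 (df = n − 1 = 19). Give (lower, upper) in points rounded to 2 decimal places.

(5.30, 14.50)

This is a matched-pairs design, so SE = s_d/√n = 11.9/√20 = 2.6609.
Margin = 1.729 × 2.6609 = 4.6007; the interval is 9.9 ± 4.6007 = (5.30, 14.50).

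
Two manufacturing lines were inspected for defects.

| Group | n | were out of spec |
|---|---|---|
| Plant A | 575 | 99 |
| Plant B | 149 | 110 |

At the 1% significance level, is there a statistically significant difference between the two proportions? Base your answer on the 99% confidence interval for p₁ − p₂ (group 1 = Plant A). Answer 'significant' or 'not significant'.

significant

First, p̂₁ = 99/575 = 0.1722; p̂₂ = 110/149 = 0.7383.
The two standard errors are √(0.1722×0.8278/575) = 0.01575 and √(0.7383×0.2617/149) = 0.03601.
Because the samples are independent, SE_diff = √(0.01575² + 0.03601²) = 0.03930.
Using z* = 2.576 for 99%, ME = 2.576 × 0.03930 = 0.10124.
p̂₁ − p̂₂ = -0.5661; interval -0.5661 ± 0.10124 gives (-0.66734, -0.46486).
The interval (-0.66734, -0.46486) does not contain 0, so the difference is significant.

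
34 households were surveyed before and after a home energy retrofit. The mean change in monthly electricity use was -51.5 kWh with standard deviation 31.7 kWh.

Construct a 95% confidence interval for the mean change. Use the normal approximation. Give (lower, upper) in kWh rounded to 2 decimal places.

Paired design: SE = s_d/√n = 31.7/√34 = 5.4365.
z* = 1.960; margin of error = 1.960 × 5.4365 = 10.6555.
-51.5 ± 10.6555 → (-62.16, -40.84).

(-62.16, -40.84)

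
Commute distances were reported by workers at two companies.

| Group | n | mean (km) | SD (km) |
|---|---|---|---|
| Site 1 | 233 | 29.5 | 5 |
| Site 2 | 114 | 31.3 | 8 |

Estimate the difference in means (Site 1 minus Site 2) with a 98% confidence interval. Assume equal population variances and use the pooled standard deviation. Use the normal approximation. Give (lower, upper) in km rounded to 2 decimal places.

(-3.43, -0.17)

s_p = √[((n₁−1)s₁² + (n₂−1)s₂²)/(n₁+n₂−2)] = √[(232·5² + 113·8²)/345] = 6.1460.
SE = 6.1460·√(1/233 + 1/114) = 0.7025.
With z* = 2.326, margin = 2.326 × 0.7025 = 1.6340.
x̄₁ − x̄₂ = 29.5 − 31.3 = -1.8000; interval -1.8000 ± 1.6340 = (-3.43, -0.17).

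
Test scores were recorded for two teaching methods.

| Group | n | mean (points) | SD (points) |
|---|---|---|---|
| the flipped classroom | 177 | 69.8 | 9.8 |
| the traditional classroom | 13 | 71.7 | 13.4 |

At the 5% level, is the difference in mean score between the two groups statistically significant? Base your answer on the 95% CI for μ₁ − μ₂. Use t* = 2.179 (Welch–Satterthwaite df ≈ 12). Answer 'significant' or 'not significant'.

not significant

Standard errors of each mean: 9.8/√177 = 0.7366 and 13.4/√13 = 3.7165.
SE(x̄₁ − x̄₂) = √(0.7366² + 3.7165²) = 3.7888 for independent samples with unequal variances.
With t* = 2.179, the margin is 2.179 × 3.7888 = 8.2558.
x̄₁ − x̄₂ = 69.8 − 71.7 = -1.9000; the interval is -1.9000 ± 8.2558 = (-10.1558, 6.3558).
The interval (-10.1558, 6.3558) contains 0, so the difference is not significant.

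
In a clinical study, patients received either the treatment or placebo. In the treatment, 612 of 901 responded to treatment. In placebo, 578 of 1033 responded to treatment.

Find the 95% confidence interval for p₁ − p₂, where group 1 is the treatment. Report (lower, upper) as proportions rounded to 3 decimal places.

(0.077, 0.163)

Sample proportions: 612/901 = 0.6792, 578/1033 = 0.5595.
Each SE is √(p̂(1−p̂)/n): √(0.6792·0.3208/901) = 0.01555 and √(0.5595·0.4405/1033) = 0.01545.
SE(p̂₁ − p̂₂) = √(SE₁² + SE₂²) = √(0.0002418025 + 0.0002387025) = 0.02192, since the two samples are independent.
At 95% confidence z* = 1.960; margin = 1.960 × 0.02192 = 0.04296.
The difference is 0.6792 − 0.5595 = 0.1197, so the interval is 0.1197 ± 0.04296 = (0.077, 0.163).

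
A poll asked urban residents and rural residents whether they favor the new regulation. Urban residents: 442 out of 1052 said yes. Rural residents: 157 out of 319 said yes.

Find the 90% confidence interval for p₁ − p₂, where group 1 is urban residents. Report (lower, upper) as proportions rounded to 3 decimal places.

(-0.124, -0.020)

Sample proportions: 442/1052 = 0.4202, 157/319 = 0.4922.
Each SE is √(p̂(1−p̂)/n): √(0.4202·0.5798/1052) = 0.01522 and √(0.4922·0.5078/319) = 0.02799.
SE(p̂₁ − p̂₂) = √(SE₁² + SE₂²) = √(0.0002316484 + 0.0007834401) = 0.03186, since the two samples are independent.
At 90% confidence z* = 1.645; margin = 1.645 × 0.03186 = 0.05241.
The difference is 0.4202 − 0.4922 = -0.0720, so the interval is -0.0720 ± 0.05241 = (-0.124, -0.020).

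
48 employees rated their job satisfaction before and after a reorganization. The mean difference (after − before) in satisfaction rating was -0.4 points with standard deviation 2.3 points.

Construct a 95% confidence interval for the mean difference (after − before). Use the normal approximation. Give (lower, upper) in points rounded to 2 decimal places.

(-1.05, 0.25)

This is a matched-pairs design, so SE = s_d/√n = 2.3/√48 = 0.3320.
Margin = 1.960 × 0.3320 = 0.6507; the interval is -0.4 ± 0.6507 = (-1.05, 0.25).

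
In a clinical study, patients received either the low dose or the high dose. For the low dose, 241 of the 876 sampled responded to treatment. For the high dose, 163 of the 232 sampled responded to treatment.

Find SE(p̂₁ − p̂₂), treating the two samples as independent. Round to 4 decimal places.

0.0336

First, p̂₁ = 241/876 = 0.2751; p̂₂ = 163/232 = 0.7026.
The two standard errors are √(0.2751×0.7249/876) = 0.01509 and √(0.7026×0.2974/232) = 0.03001.
Because the samples are independent, SE_diff = √(0.01509² + 0.03001²) = 0.03359.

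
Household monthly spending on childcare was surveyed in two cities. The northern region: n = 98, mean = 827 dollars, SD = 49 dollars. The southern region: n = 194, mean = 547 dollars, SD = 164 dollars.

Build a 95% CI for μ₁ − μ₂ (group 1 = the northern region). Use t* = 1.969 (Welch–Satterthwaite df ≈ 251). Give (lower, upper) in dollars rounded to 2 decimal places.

Standard errors of each mean: 49/√98 = 4.9497 and 164/√194 = 11.7745.
SE(x̄₁ − x̄₂) = √(4.9497² + 11.7745²) = 12.7726 for independent samples with unequal variances.
With t* = 1.969, the margin is 1.969 × 12.7726 = 25.1492.
x̄₁ − x̄₂ = 827 − 547 = 280.0000; the interval is 280.0000 ± 25.1492 = (254.85, 305.15).

(254.85, 305.15)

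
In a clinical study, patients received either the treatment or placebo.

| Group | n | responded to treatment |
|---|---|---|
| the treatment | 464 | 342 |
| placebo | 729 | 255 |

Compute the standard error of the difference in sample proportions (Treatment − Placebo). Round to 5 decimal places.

Sample proportions: 342/464 = 0.7371, 255/729 = 0.3498.
Each SE is √(p̂(1−p̂)/n): √(0.7371·0.2629/464) = 0.02044 and √(0.3498·0.6502/729) = 0.01766.
SE(p̂₁ − p̂₂) = √(SE₁² + SE₂²) = √(0.0004177936 + 0.0003118756) = 0.02701, since the two samples are independent.

0.02701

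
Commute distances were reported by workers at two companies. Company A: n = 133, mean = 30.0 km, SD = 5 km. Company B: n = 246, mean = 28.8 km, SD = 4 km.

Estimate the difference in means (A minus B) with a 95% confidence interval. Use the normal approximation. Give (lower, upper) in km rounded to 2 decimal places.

Per-group SEs: s₁/√n₁ = 5/√133 = 0.4336, s₂/√n₂ = 4/√246 = 0.2550.
Unpooled SE of the difference: √(0.18800896 + 0.065025) = 0.5030.
Margin of error = z* · SE = 1.960 × 0.5030 = 0.9859.
x̄₁ − x̄₂ = 30.0 − 28.8 = 1.2000.
CI: 1.2000 ± 0.9859 = (0.21, 2.19).

(0.21, 2.19)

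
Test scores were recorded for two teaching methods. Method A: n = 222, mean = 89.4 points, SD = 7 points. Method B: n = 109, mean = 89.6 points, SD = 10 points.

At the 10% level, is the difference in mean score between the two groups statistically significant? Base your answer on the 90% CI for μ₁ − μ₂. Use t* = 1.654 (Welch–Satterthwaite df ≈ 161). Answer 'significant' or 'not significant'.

not significant

SE₁ = s₁/√n₁ = 7/√222 = 0.4698; SE₂ = 10/√109 = 0.9578.
Independent samples, unequal variances: SE_diff = √(SE₁² + SE₂²) = √(0.22071204 + 0.91738084) = 1.0668.
t* = 1.654, so margin of error = 1.654 × 1.0668 = 1.7645.
Difference in means = 89.4 − 89.6 = -0.2000.
-0.2000 ± 1.7645 → (-1.9645, 1.5645).
The interval (-1.9645, 1.5645) contains 0, so the difference is not significant.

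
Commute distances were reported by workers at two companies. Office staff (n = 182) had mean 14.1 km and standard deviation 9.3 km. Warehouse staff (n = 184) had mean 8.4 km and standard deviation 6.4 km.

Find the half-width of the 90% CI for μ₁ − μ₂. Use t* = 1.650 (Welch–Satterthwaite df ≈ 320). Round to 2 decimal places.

Standard errors of each mean: 9.3/√182 = 0.6894 and 6.4/√184 = 0.4718.
SE(x̄₁ − x̄₂) = √(0.6894² + 0.4718²) = 0.8354 for independent samples with unequal variances.
With t* = 1.650, the margin is 1.650 × 0.8354 = 1.3784.

1.38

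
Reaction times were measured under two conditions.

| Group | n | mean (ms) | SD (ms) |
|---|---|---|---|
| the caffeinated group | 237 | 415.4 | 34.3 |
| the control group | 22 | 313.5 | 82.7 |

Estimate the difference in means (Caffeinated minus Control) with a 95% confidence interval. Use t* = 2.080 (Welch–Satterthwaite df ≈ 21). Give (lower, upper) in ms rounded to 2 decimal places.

Standard errors of each mean: 34.3/√237 = 2.2280 and 82.7/√22 = 17.6317.
SE(x̄₁ − x̄₂) = √(2.2280² + 17.6317²) = 17.7719 for independent samples with unequal variances.
With t* = 2.080, the margin is 2.080 × 17.7719 = 36.9656.
x̄₁ − x̄₂ = 415.4 − 313.5 = 101.9000; the interval is 101.9000 ± 36.9656 = (64.93, 138.87).

(64.93, 138.87)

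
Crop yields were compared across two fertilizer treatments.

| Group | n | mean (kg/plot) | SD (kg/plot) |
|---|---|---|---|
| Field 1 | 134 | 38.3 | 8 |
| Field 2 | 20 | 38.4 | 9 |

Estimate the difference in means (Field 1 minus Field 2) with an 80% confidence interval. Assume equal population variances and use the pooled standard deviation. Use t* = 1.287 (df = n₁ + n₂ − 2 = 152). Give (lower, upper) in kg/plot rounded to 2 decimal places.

Pooled variance s_p² = [133·8² + 19·9²] / (134+20−2) = 66.1250, so s_p = 8.1317.
SE_diff = s_p·√(1/n₁ + 1/n₂) = 8.1317·√(1/134 + 1/20) = 1.9493.
t* = 1.287; margin = 1.287 × 1.9493 = 2.5087.
Difference = 38.3 − 38.4 = -0.1000.
-0.1000 ± 2.5087 → (-2.61, 2.41).

(-2.61, 2.41)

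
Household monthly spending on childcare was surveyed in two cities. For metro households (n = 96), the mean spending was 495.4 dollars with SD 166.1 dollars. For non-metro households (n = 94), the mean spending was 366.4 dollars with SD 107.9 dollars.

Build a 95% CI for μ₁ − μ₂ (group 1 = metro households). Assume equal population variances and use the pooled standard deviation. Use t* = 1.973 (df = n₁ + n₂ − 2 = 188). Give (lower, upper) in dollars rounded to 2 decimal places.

s_p = √[((n₁−1)s₁² + (n₂−1)s₂²)/(n₁+n₂−2)] = √[(95·166.1² + 93·107.9²)/188] = 140.3589.
SE = 140.3589·√(1/96 + 1/94) = 20.3665.
With t* = 1.973, margin = 1.973 × 20.3665 = 40.1831.
x̄₁ − x̄₂ = 495.4 − 366.4 = 129.0000; interval 129.0000 ± 40.1831 = (88.82, 169.18).

(88.82, 169.18)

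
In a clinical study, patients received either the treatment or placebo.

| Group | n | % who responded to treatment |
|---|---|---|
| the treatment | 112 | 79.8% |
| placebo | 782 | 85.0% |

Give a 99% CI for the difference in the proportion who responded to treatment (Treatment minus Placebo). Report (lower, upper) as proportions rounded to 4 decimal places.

SE₁ = √(p̂₁(1−p̂₁)/n₁) = √(0.7980·0.2020/112) = 0.03794; SE₂ = √(0.8500·0.1500/782) = 0.01277.
Independent samples: SE of the difference = √(SE₁² + SE₂²) = √(0.0014394436 + 0.0001630729) = 0.04003.
z* for 99% confidence is 2.576, so the margin of error is 2.576 × 0.04003 = 0.10312.
Point estimate p̂₁ − p̂₂ = 0.7980 − 0.8500 = -0.0520.
-0.0520 ± 0.10312 → (-0.1551, 0.0511).

(-0.1551, 0.0511)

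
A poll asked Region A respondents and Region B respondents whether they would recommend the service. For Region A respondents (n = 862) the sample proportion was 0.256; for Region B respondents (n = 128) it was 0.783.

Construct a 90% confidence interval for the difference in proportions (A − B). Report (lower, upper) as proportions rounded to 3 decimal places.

(-0.592, -0.462)

Each SE is √(p̂(1−p̂)/n): √(0.2560·0.7440/862) = 0.01486 and √(0.7830·0.2170/128) = 0.03643.
SE(p̂₁ − p̂₂) = √(SE₁² + SE₂²) = √(0.0002208196 + 0.0013271449) = 0.03934, since the two samples are independent.
At 90% confidence z* = 1.645; margin = 1.645 × 0.03934 = 0.06471.
The difference is 0.2560 − 0.7830 = -0.5270, so the interval is -0.5270 ± 0.06471 = (-0.592, -0.462).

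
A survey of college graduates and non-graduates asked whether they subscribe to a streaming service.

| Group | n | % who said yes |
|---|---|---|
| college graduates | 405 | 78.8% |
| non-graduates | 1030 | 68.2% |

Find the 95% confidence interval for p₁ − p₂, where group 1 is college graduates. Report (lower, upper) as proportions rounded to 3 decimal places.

(0.057, 0.155)

The two standard errors are √(0.7880×0.2120/405) = 0.02031 and √(0.6820×0.3180/1030) = 0.01451.
Because the samples are independent, SE_diff = √(0.02031² + 0.01451²) = 0.02496.
Using z* = 1.960 for 95%, ME = 1.960 × 0.02496 = 0.04892.
p̂₁ − p̂₂ = 0.1060; interval 0.1060 ± 0.04892 gives (0.057, 0.155).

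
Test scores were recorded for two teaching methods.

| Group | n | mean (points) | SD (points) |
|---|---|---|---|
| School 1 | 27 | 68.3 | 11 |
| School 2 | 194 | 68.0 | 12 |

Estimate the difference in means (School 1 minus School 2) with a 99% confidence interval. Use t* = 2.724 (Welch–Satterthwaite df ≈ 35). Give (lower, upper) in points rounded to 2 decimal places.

Per-group SEs: s₁/√n₁ = 11/√27 = 2.1170, s₂/√n₂ = 12/√194 = 0.8615.
Unpooled SE of the difference: √(4.481689 + 0.74218225) = 2.2856.
Margin of error = t* · SE = 2.724 × 2.2856 = 6.2260.
x̄₁ − x̄₂ = 68.3 − 68.0 = 0.3000.
CI: 0.3000 ± 6.2260 = (-5.93, 6.53).

(-5.93, 6.53)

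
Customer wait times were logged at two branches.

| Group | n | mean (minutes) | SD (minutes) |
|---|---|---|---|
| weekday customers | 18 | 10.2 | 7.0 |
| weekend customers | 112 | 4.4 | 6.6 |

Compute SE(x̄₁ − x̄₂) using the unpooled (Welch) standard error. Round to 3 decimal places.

SE₁ = s₁/√n₁ = 7.0/√18 = 1.6499; SE₂ = 6.6/√112 = 0.6236.
Independent samples, unequal variances: SE_diff = √(SE₁² + SE₂²) = √(2.72217001 + 0.38887696) = 1.7638.

1.764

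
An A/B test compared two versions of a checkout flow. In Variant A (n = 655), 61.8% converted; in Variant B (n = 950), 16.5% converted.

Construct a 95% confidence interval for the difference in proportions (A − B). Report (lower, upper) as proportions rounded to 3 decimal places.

(0.409, 0.497)

Each SE is √(p̂(1−p̂)/n): √(0.6180·0.3820/655) = 0.01898 and √(0.1650·0.8350/950) = 0.01204.
SE(p̂₁ − p̂₂) = √(SE₁² + SE₂²) = √(0.0003602404 + 0.0001449616) = 0.02248, since the two samples are independent.
At 95% confidence z* = 1.960; margin = 1.960 × 0.02248 = 0.04406.
The difference is 0.6180 − 0.1650 = 0.4530, so the interval is 0.4530 ± 0.04406 = (0.409, 0.497).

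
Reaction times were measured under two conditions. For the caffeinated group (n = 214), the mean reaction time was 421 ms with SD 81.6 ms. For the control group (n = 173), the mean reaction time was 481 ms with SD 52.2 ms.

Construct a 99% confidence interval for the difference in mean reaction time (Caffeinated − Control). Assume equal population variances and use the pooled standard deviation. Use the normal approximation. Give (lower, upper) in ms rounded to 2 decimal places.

Pooled variance s_p² = [213·81.6² + 172·52.2²] / (214+173−2) = 4901.1578, so s_p = 70.0083.
SE_diff = s_p·√(1/n₁ + 1/n₂) = 70.0083·√(1/214 + 1/173) = 7.1577.
z* = 2.576; margin = 2.576 × 7.1577 = 18.4382.
Difference = 421 − 481 = -60.0000.
-60.0000 ± 18.4382 → (-78.44, -41.56).

(-78.44, -41.56)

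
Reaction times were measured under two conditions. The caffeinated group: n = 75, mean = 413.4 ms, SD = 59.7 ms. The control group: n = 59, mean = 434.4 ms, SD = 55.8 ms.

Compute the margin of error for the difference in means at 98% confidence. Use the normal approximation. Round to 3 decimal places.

SE₁ = s₁/√n₁ = 59.7/√75 = 6.8936; SE₂ = 55.8/√59 = 7.2645.
Independent samples, unequal variances: SE_diff = √(SE₁² + SE₂²) = √(47.52172096 + 52.77296025) = 10.0147.
z* = 2.326, so margin of error = 2.326 × 10.0147 = 23.2942.

23.294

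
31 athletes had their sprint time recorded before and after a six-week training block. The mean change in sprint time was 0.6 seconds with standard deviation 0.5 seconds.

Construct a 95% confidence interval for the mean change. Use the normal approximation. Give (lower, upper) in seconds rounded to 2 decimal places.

This is a matched-pairs design, so SE = s_d/√n = 0.5/√31 = 0.0898.
Margin = 1.960 × 0.0898 = 0.1760; the interval is 0.6 ± 0.1760 = (0.42, 0.78).

(0.42, 0.78)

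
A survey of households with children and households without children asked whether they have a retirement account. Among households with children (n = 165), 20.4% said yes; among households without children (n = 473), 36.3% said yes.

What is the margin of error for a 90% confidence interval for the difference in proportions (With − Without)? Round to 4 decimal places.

0.0631

SE₁ = √(p̂₁(1−p̂₁)/n₁) = √(0.2040·0.7960/165) = 0.03137; SE₂ = √(0.3630·0.6370/473) = 0.02211.
Independent samples: SE of the difference = √(SE₁² + SE₂²) = √(0.0009840769 + 0.0004888521) = 0.03838.
z* for 90% confidence is 1.645, so the margin of error is 1.645 × 0.03838 = 0.06314.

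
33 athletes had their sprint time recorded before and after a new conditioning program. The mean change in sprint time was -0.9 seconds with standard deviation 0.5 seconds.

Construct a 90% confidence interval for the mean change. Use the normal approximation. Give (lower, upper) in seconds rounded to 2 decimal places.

Paired design: SE = s_d/√n = 0.5/√33 = 0.0870.
z* = 1.645; margin of error = 1.645 × 0.0870 = 0.1431.
-0.9 ± 0.1431 → (-1.04, -0.76).

(-1.04, -0.76)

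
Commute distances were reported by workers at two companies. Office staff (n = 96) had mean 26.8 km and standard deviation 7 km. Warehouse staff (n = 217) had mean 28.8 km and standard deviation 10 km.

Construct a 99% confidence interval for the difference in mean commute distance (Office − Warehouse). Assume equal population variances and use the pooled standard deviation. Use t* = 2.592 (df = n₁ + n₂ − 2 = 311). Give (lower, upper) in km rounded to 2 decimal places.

Pooled variance s_p² = [95·7² + 216·10²] / (96+217−2) = 84.4212, so s_p = 9.1881.
SE_diff = s_p·√(1/n₁ + 1/n₂) = 9.1881·√(1/96 + 1/217) = 1.1262.
t* = 2.592; margin = 2.592 × 1.1262 = 2.9191.
Difference = 26.8 − 28.8 = -2.0000.
-2.0000 ± 2.9191 → (-4.92, 0.92).

(-4.92, 0.92)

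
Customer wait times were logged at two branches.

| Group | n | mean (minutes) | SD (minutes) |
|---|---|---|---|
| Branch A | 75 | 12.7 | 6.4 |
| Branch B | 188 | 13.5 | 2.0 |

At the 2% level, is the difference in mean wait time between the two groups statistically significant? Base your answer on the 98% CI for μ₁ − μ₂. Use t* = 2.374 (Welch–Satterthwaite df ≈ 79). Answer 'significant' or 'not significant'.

Standard errors of each mean: 6.4/√75 = 0.7390 and 2.0/√188 = 0.1459.
SE(x̄₁ − x̄₂) = √(0.7390² + 0.1459²) = 0.7533 for independent samples with unequal variances.
With t* = 2.374, the margin is 2.374 × 0.7533 = 1.7883.
x̄₁ − x̄₂ = 12.7 − 13.5 = -0.8000; the interval is -0.8000 ± 1.7883 = (-2.5883, 0.9883).
The interval (-2.5883, 0.9883) contains 0, so the difference is not significant.

not significant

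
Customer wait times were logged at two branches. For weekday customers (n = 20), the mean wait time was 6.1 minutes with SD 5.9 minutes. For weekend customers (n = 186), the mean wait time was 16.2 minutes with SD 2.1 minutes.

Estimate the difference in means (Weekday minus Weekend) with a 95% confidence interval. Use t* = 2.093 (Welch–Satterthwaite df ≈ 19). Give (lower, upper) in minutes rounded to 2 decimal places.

(-12.88, -7.32)

Per-group SEs: s₁/√n₁ = 5.9/√20 = 1.3193, s₂/√n₂ = 2.1/√186 = 0.1540.
Unpooled SE of the difference: √(1.74055249 + 0.023716) = 1.3283.
Margin of error = t* · SE = 2.093 × 1.3283 = 2.7801.
x̄₁ − x̄₂ = 6.1 − 16.2 = -10.1000.
CI: -10.1000 ± 2.7801 = (-12.88, -7.32).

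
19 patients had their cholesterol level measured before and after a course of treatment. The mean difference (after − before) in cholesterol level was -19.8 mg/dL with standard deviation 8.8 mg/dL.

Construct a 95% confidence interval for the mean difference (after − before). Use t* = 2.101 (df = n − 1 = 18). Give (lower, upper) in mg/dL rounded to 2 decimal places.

(-24.04, -15.56)

This is a matched-pairs design, so SE = s_d/√n = 8.8/√19 = 2.0189.
Margin = 2.101 × 2.0189 = 4.2417; the interval is -19.8 ± 4.2417 = (-24.04, -15.56).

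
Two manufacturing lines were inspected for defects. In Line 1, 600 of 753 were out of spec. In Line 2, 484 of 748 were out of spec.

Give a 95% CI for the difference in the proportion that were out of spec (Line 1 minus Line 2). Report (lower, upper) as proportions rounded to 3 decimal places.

(0.105, 0.194)

p̂₁ = 600/753 = 0.7968 and p̂₂ = 484/748 = 0.6471.
SE₁ = √(p̂₁(1−p̂₁)/n₁) = √(0.7968·0.2032/753) = 0.01466; SE₂ = √(0.6471·0.3529/748) = 0.01747.
Independent samples: SE of the difference = √(SE₁² + SE₂²) = √(0.0002149156 + 0.0003052009) = 0.02281.
z* for 95% confidence is 1.960, so the margin of error is 1.960 × 0.02281 = 0.04471.
Point estimate p̂₁ − p̂₂ = 0.7968 − 0.6471 = 0.1497.
0.1497 ± 0.04471 → (0.105, 0.194).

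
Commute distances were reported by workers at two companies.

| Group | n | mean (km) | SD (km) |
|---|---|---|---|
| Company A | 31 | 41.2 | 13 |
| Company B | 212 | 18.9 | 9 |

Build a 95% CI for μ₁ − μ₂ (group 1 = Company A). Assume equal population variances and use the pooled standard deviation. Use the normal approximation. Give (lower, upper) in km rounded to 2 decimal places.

(18.69, 25.91)

s_p = √[((n₁−1)s₁² + (n₂−1)s₂²)/(n₁+n₂−2)] = √[(30·13² + 211·9²)/241] = 9.5893.
SE = 9.5893·√(1/31 + 1/212) = 1.8439.
With z* = 1.960, margin = 1.960 × 1.8439 = 3.6140.
x̄₁ − x̄₂ = 41.2 − 18.9 = 22.3000; interval 22.3000 ± 3.6140 = (18.69, 25.91).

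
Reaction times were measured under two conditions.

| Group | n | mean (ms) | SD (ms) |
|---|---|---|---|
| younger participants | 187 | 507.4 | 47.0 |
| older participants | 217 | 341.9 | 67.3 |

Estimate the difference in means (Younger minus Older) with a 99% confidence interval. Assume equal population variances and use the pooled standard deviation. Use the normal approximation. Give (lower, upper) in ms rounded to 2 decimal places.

Pooled variance s_p² = [186·47.0² + 216·67.3²] / (187+217−2) = 3455.7230, so s_p = 58.7854.
SE_diff = s_p·√(1/n₁ + 1/n₂) = 58.7854·√(1/187 + 1/217) = 5.8656.
z* = 2.576; margin = 2.576 × 5.8656 = 15.1098.
Difference = 507.4 − 341.9 = 165.5000.
165.5000 ± 15.1098 → (150.39, 180.61).

(150.39, 180.61)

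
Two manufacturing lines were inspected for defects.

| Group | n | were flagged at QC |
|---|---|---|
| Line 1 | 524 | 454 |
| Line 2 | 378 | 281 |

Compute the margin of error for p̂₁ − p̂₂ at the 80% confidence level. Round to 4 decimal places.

0.0345

p̂₁ = 454/524 = 0.8664 and p̂₂ = 281/378 = 0.7434.
SE₁ = √(p̂₁(1−p̂₁)/n₁) = √(0.8664·0.1336/524) = 0.01486; SE₂ = √(0.7434·0.2566/378) = 0.02246.
Independent samples: SE of the difference = √(SE₁² + SE₂²) = √(0.0002208196 + 0.0005044516) = 0.02693.
z* for 80% confidence is 1.282, so the margin of error is 1.282 × 0.02693 = 0.03452.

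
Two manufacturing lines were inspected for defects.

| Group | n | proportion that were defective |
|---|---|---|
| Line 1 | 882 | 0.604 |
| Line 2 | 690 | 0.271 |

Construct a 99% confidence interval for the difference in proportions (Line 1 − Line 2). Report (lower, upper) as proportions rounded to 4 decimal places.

SE₁ = √(p̂₁(1−p̂₁)/n₁) = √(0.6040·0.3960/882) = 0.01647; SE₂ = √(0.2710·0.7290/690) = 0.01692.
Independent samples: SE of the difference = √(SE₁² + SE₂²) = √(0.0002712609 + 0.0002862864) = 0.02361.
z* for 99% confidence is 2.576, so the margin of error is 2.576 × 0.02361 = 0.06082.
Point estimate p̂₁ − p̂₂ = 0.6040 − 0.2710 = 0.3330.
0.3330 ± 0.06082 → (0.2722, 0.3938).

(0.2722, 0.3938)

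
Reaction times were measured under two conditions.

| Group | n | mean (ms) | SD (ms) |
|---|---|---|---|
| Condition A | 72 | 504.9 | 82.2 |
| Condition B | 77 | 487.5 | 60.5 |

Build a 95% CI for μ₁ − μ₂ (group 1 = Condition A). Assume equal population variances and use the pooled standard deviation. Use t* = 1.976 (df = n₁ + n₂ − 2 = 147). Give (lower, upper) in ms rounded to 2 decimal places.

(-5.86, 40.66)

Pooled variance s_p² = [71·82.2² + 76·60.5²] / (72+77−2) = 5155.8819, so s_p = 71.8045.
SE_diff = s_p·√(1/n₁ + 1/n₂) = 71.8045·√(1/72 + 1/77) = 11.7715.
t* = 1.976; margin = 1.976 × 11.7715 = 23.2605.
Difference = 504.9 − 487.5 = 17.4000.
17.4000 ± 23.2605 → (-5.86, 40.66).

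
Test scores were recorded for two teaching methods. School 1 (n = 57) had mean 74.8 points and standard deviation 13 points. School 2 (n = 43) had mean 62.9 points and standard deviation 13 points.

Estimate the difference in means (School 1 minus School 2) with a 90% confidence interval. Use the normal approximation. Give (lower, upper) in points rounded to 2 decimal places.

Per-group SEs: s₁/√n₁ = 13/√57 = 1.7219, s₂/√n₂ = 13/√43 = 1.9825.
Unpooled SE of the difference: √(2.96493961 + 3.93030625) = 2.6259.
Margin of error = z* · SE = 1.645 × 2.6259 = 4.3196.
x̄₁ − x̄₂ = 74.8 − 62.9 = 11.9000.
CI: 11.9000 ± 4.3196 = (7.58, 16.22).

(7.58, 16.22)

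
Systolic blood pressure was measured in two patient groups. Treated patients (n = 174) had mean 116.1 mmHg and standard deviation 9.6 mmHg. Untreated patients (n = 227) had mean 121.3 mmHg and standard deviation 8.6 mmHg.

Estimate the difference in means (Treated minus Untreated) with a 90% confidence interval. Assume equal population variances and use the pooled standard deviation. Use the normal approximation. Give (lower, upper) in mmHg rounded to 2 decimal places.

s_p = √[((n₁−1)s₁² + (n₂−1)s₂²)/(n₁+n₂−2)] = √[(173·9.6² + 226·8.6²)/399] = 9.0472.
SE = 9.0472·√(1/174 + 1/227) = 0.9116.
With z* = 1.645, margin = 1.645 × 0.9116 = 1.4996.
x̄₁ − x̄₂ = 116.1 − 121.3 = -5.2000; interval -5.2000 ± 1.4996 = (-6.70, -3.70).

(-6.70, -3.70)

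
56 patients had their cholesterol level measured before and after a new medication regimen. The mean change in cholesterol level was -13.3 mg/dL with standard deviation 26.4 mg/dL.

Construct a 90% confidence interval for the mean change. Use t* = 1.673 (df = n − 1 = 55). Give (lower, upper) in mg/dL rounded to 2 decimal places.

(-19.20, -7.40)

Paired design: SE = s_d/√n = 26.4/√56 = 3.5278.
t* = 1.673; margin of error = 1.673 × 3.5278 = 5.9020.
-13.3 ± 5.9020 → (-19.20, -7.40).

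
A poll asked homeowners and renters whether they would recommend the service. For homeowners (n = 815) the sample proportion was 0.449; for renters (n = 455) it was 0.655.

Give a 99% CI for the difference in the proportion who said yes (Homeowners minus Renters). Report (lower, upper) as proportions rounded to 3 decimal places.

The two standard errors are √(0.4490×0.5510/815) = 0.01742 and √(0.6550×0.3450/455) = 0.02229.
Because the samples are independent, SE_diff = √(0.01742² + 0.02229²) = 0.02829.
Using z* = 2.576 for 99%, ME = 2.576 × 0.02829 = 0.07288.
p̂₁ − p̂₂ = -0.2060; interval -0.2060 ± 0.07288 gives (-0.279, -0.133).

(-0.279, -0.133)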